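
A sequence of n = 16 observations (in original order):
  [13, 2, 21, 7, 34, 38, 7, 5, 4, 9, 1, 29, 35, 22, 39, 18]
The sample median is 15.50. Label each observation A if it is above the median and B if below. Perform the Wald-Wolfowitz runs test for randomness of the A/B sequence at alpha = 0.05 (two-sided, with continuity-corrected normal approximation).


Step 1: Compute median = 15.50; label A = above, B = below.
Labels in order: BBABAABBBBBAAAAA  (n_A = 8, n_B = 8)
Step 2: Count runs R = 6.
Step 3: Under H0 (random ordering), E[R] = 2*n_A*n_B/(n_A+n_B) + 1 = 2*8*8/16 + 1 = 9.0000.
        Var[R] = 2*n_A*n_B*(2*n_A*n_B - n_A - n_B) / ((n_A+n_B)^2 * (n_A+n_B-1)) = 14336/3840 = 3.7333.
        SD[R] = 1.9322.
Step 4: Continuity-corrected z = (R + 0.5 - E[R]) / SD[R] = (6 + 0.5 - 9.0000) / 1.9322 = -1.2939.
Step 5: Two-sided p-value via normal approximation = 2*(1 - Phi(|z|)) = 0.195709.
Step 6: alpha = 0.05. fail to reject H0.

R = 6, z = -1.2939, p = 0.195709, fail to reject H0.


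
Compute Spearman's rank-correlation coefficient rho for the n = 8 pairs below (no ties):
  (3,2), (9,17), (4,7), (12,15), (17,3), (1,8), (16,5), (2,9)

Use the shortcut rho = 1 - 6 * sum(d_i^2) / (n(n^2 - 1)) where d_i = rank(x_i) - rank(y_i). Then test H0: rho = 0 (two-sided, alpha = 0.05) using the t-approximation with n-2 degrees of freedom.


Step 1: Rank x and y separately (midranks; no ties here).
rank(x): 3->3, 9->5, 4->4, 12->6, 17->8, 1->1, 16->7, 2->2
rank(y): 2->1, 17->8, 7->4, 15->7, 3->2, 8->5, 5->3, 9->6
Step 2: d_i = R_x(i) - R_y(i); compute d_i^2.
  (3-1)^2=4, (5-8)^2=9, (4-4)^2=0, (6-7)^2=1, (8-2)^2=36, (1-5)^2=16, (7-3)^2=16, (2-6)^2=16
sum(d^2) = 98.
Step 3: rho = 1 - 6*98 / (8*(8^2 - 1)) = 1 - 588/504 = -0.166667.
Step 4: Under H0, t = rho * sqrt((n-2)/(1-rho^2)) = -0.4140 ~ t(6).
Step 5: Two-sided p-value from the t-distribution with 6 df = 0.693239.
Step 6: alpha = 0.05. fail to reject H0.

rho = -0.1667, p = 0.693239, fail to reject H0 at alpha = 0.05.


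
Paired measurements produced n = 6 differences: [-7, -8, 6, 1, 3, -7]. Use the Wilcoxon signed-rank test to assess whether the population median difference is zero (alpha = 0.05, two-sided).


Step 1: Drop any zero differences (none here) and take |d_i|.
|d| = [7, 8, 6, 1, 3, 7]
Step 2: Midrank |d_i| (ties get averaged ranks).
ranks: |7|->4.5, |8|->6, |6|->3, |1|->1, |3|->2, |7|->4.5
Step 3: Attach original signs; sum ranks with positive sign and with negative sign.
W+ = 3 + 1 + 2 = 6
W- = 4.5 + 6 + 4.5 = 15
(Check: W+ + W- = 21 should equal n(n+1)/2 = 21.)
Step 4: Test statistic W = min(W+, W-) = 6.
Step 5: Ties in |d|, so use the tie-corrected normal approximation.
        E[W] = n(n+1)/4 = 6*7/4 = 10.5.
        Tie groups: |d|=7 (t=2); sum(t^3 - t) = 6.
        Var[W] = n(n+1)(2n+1)/24 - sum(t^3-t)/48 = 546/24 - 6/48 = 22.625.
        z = (W - E[W]) / sqrt(Var[W]) = (6 - 10.5) / 4.7566 = -0.9461.
        Two-sided p = 2*Phi(z) = 0.344118.
Step 6: alpha = 0.05. fail to reject H0.

W+ = 6, W- = 15, W = min = 6, p = 0.344118, fail to reject H0.


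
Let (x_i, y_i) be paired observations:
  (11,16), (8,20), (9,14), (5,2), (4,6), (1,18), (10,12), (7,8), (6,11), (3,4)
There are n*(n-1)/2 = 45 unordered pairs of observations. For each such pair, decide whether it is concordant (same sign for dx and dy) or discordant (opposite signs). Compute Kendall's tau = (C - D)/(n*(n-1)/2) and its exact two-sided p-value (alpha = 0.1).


Step 1: Enumerate the 45 unordered pairs (i,j) with i<j and classify each by sign(x_j-x_i) * sign(y_j-y_i).
  (1,2):dx=-3,dy=+4->D; (1,3):dx=-2,dy=-2->C; (1,4):dx=-6,dy=-14->C; (1,5):dx=-7,dy=-10->C
  (1,6):dx=-10,dy=+2->D; (1,7):dx=-1,dy=-4->C; (1,8):dx=-4,dy=-8->C; (1,9):dx=-5,dy=-5->C
  (1,10):dx=-8,dy=-12->C; (2,3):dx=+1,dy=-6->D; (2,4):dx=-3,dy=-18->C; (2,5):dx=-4,dy=-14->C
  (2,6):dx=-7,dy=-2->C; (2,7):dx=+2,dy=-8->D; (2,8):dx=-1,dy=-12->C; (2,9):dx=-2,dy=-9->C
  (2,10):dx=-5,dy=-16->C; (3,4):dx=-4,dy=-12->C; (3,5):dx=-5,dy=-8->C; (3,6):dx=-8,dy=+4->D
  (3,7):dx=+1,dy=-2->D; (3,8):dx=-2,dy=-6->C; (3,9):dx=-3,dy=-3->C; (3,10):dx=-6,dy=-10->C
  (4,5):dx=-1,dy=+4->D; (4,6):dx=-4,dy=+16->D; (4,7):dx=+5,dy=+10->C; (4,8):dx=+2,dy=+6->C
  (4,9):dx=+1,dy=+9->C; (4,10):dx=-2,dy=+2->D; (5,6):dx=-3,dy=+12->D; (5,7):dx=+6,dy=+6->C
  (5,8):dx=+3,dy=+2->C; (5,9):dx=+2,dy=+5->C; (5,10):dx=-1,dy=-2->C; (6,7):dx=+9,dy=-6->D
  (6,8):dx=+6,dy=-10->D; (6,9):dx=+5,dy=-7->D; (6,10):dx=+2,dy=-14->D; (7,8):dx=-3,dy=-4->C
  (7,9):dx=-4,dy=-1->C; (7,10):dx=-7,dy=-8->C; (8,9):dx=-1,dy=+3->D; (8,10):dx=-4,dy=-4->C
  (9,10):dx=-3,dy=-7->C
Step 2: C = 30, D = 15, total pairs = 45.
Step 3: tau = (C - D)/(n(n-1)/2) = (30 - 15)/45 = 0.333333.
Step 4: Exact two-sided p-value (enumerate n! = 3628800 permutations of y under H0): p = 0.216373.
Step 5: alpha = 0.1. fail to reject H0.

tau_b = 0.3333 (C=30, D=15), p = 0.216373, fail to reject H0.


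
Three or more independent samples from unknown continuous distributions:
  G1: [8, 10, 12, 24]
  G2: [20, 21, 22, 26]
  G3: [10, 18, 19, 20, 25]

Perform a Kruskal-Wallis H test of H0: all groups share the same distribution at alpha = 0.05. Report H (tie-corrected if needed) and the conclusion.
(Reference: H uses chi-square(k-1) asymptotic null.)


Step 1: Combine all N = 13 observations and assign midranks.
sorted (value, group, rank): (8,G1,1), (10,G1,2.5), (10,G3,2.5), (12,G1,4), (18,G3,5), (19,G3,6), (20,G2,7.5), (20,G3,7.5), (21,G2,9), (22,G2,10), (24,G1,11), (25,G3,12), (26,G2,13)
Step 2: Sum ranks within each group.
R_1 = 18.5 (n_1 = 4)
R_2 = 39.5 (n_2 = 4)
R_3 = 33 (n_3 = 5)
Step 3: H = 12/(N(N+1)) * sum(R_i^2/n_i) - 3(N+1)
     = 12/(13*14) * (18.5^2/4 + 39.5^2/4 + 33^2/5) - 3*14
     = 0.065934 * 693.425 - 42
     = 3.720330.
Step 4: Ties present; correction factor C = 1 - 12/(13^3 - 13) = 0.994505. Corrected H = 3.720330 / 0.994505 = 3.740884.
Step 5: Under H0, H ~ chi^2(2); p-value = 0.154056.
Step 6: alpha = 0.05. fail to reject H0.

H = 3.7409, df = 2, p = 0.154056, fail to reject H0.


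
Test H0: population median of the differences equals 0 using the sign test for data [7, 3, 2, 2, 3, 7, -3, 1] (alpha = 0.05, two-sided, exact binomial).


Step 1: Discard zero differences. Original n = 8; n_eff = number of nonzero differences = 8.
Nonzero differences (with sign): +7, +3, +2, +2, +3, +7, -3, +1
Step 2: Count signs: positive = 7, negative = 1.
Step 3: Under H0: P(positive) = 0.5, so the number of positives S ~ Bin(8, 0.5).
Step 4: Two-sided exact p-value = sum of Bin(8,0.5) probabilities at or below the observed probability = 0.070312.
Step 5: alpha = 0.05. fail to reject H0.

n_eff = 8, pos = 7, neg = 1, p = 0.070312, fail to reject H0.


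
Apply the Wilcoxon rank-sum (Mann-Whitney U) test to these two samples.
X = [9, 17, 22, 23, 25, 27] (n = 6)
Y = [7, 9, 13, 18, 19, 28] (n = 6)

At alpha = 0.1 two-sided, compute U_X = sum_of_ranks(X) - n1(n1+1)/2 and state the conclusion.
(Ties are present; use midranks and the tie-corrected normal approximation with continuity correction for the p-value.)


Step 1: Combine and sort all 12 observations; assign midranks.
sorted (value, group): (7,Y), (9,X), (9,Y), (13,Y), (17,X), (18,Y), (19,Y), (22,X), (23,X), (25,X), (27,X), (28,Y)
ranks: 7->1, 9->2.5, 9->2.5, 13->4, 17->5, 18->6, 19->7, 22->8, 23->9, 25->10, 27->11, 28->12
Step 2: Rank sum for X: R1 = 2.5 + 5 + 8 + 9 + 10 + 11 = 45.5.
Step 3: U_X = R1 - n1(n1+1)/2 = 45.5 - 6*7/2 = 45.5 - 21 = 24.5.
       U_Y = n1*n2 - U_X = 36 - 24.5 = 11.5.
Step 4: Ties are present, so use the tie-corrected normal approximation (with continuity correction) for the p-value.
Step 5: p-value = 0.335822; compare to alpha = 0.1. fail to reject H0.

U_X = 24.5, p = 0.335822, fail to reject H0 at alpha = 0.1.


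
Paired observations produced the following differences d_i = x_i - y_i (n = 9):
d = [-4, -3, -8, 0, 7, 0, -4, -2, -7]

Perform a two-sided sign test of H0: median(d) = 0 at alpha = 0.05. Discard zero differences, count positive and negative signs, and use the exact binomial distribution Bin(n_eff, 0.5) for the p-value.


Step 1: Discard zero differences. Original n = 9; n_eff = number of nonzero differences = 7.
Nonzero differences (with sign): -4, -3, -8, +7, -4, -2, -7
Step 2: Count signs: positive = 1, negative = 6.
Step 3: Under H0: P(positive) = 0.5, so the number of positives S ~ Bin(7, 0.5).
Step 4: Two-sided exact p-value = sum of Bin(7,0.5) probabilities at or below the observed probability = 0.125000.
Step 5: alpha = 0.05. fail to reject H0.

n_eff = 7, pos = 1, neg = 6, p = 0.125000, fail to reject H0.


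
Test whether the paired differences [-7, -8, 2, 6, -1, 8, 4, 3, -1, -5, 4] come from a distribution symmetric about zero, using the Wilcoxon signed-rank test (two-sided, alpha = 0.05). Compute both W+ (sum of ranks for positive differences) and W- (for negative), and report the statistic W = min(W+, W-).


Step 1: Drop any zero differences (none here) and take |d_i|.
|d| = [7, 8, 2, 6, 1, 8, 4, 3, 1, 5, 4]
Step 2: Midrank |d_i| (ties get averaged ranks).
ranks: |7|->9, |8|->10.5, |2|->3, |6|->8, |1|->1.5, |8|->10.5, |4|->5.5, |3|->4, |1|->1.5, |5|->7, |4|->5.5
Step 3: Attach original signs; sum ranks with positive sign and with negative sign.
W+ = 3 + 8 + 10.5 + 5.5 + 4 + 5.5 = 36.5
W- = 9 + 10.5 + 1.5 + 1.5 + 7 = 29.5
(Check: W+ + W- = 66 should equal n(n+1)/2 = 66.)
Step 4: Test statistic W = min(W+, W-) = 29.5.
Step 5: Ties in |d|, so use the tie-corrected normal approximation.
        E[W] = n(n+1)/4 = 11*12/4 = 33.
        Tie groups: |d|=1 (t=2), |d|=4 (t=2), |d|=8 (t=2); sum(t^3 - t) = 18.
        Var[W] = n(n+1)(2n+1)/24 - sum(t^3-t)/48 = 3036/24 - 18/48 = 126.125.
        z = (W - E[W]) / sqrt(Var[W]) = (29.5 - 33) / 11.2305 = -0.3117.
        Two-sided p = 2*Phi(z) = 0.755306.
Step 6: alpha = 0.05. fail to reject H0.

W+ = 36.5, W- = 29.5, W = min = 29.5, p = 0.755306, fail to reject H0.


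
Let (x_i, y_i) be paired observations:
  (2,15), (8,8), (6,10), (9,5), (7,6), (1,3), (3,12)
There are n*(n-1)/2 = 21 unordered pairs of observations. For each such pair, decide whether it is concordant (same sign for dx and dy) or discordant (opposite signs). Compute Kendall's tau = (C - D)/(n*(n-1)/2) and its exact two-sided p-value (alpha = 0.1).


Step 1: Enumerate the 21 unordered pairs (i,j) with i<j and classify each by sign(x_j-x_i) * sign(y_j-y_i).
  (1,2):dx=+6,dy=-7->D; (1,3):dx=+4,dy=-5->D; (1,4):dx=+7,dy=-10->D; (1,5):dx=+5,dy=-9->D
  (1,6):dx=-1,dy=-12->C; (1,7):dx=+1,dy=-3->D; (2,3):dx=-2,dy=+2->D; (2,4):dx=+1,dy=-3->D
  (2,5):dx=-1,dy=-2->C; (2,6):dx=-7,dy=-5->C; (2,7):dx=-5,dy=+4->D; (3,4):dx=+3,dy=-5->D
  (3,5):dx=+1,dy=-4->D; (3,6):dx=-5,dy=-7->C; (3,7):dx=-3,dy=+2->D; (4,5):dx=-2,dy=+1->D
  (4,6):dx=-8,dy=-2->C; (4,7):dx=-6,dy=+7->D; (5,6):dx=-6,dy=-3->C; (5,7):dx=-4,dy=+6->D
  (6,7):dx=+2,dy=+9->C
Step 2: C = 7, D = 14, total pairs = 21.
Step 3: tau = (C - D)/(n(n-1)/2) = (7 - 14)/21 = -0.333333.
Step 4: Exact two-sided p-value (enumerate n! = 5040 permutations of y under H0): p = 0.381349.
Step 5: alpha = 0.1. fail to reject H0.

tau_b = -0.3333 (C=7, D=14), p = 0.381349, fail to reject H0.


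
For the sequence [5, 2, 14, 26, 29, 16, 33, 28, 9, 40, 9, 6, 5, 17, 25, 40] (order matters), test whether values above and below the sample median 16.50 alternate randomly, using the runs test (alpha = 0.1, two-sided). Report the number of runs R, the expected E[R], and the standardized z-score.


Step 1: Compute median = 16.50; label A = above, B = below.
Labels in order: BBBAABAABABBBAAA  (n_A = 8, n_B = 8)
Step 2: Count runs R = 8.
Step 3: Under H0 (random ordering), E[R] = 2*n_A*n_B/(n_A+n_B) + 1 = 2*8*8/16 + 1 = 9.0000.
        Var[R] = 2*n_A*n_B*(2*n_A*n_B - n_A - n_B) / ((n_A+n_B)^2 * (n_A+n_B-1)) = 14336/3840 = 3.7333.
        SD[R] = 1.9322.
Step 4: Continuity-corrected z = (R + 0.5 - E[R]) / SD[R] = (8 + 0.5 - 9.0000) / 1.9322 = -0.2588.
Step 5: Two-sided p-value via normal approximation = 2*(1 - Phi(|z|)) = 0.795809.
Step 6: alpha = 0.1. fail to reject H0.

R = 8, z = -0.2588, p = 0.795809, fail to reject H0.


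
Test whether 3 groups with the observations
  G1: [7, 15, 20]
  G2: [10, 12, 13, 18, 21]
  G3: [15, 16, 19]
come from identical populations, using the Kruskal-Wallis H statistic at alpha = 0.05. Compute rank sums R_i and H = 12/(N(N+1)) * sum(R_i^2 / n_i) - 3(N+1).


Step 1: Combine all N = 11 observations and assign midranks.
sorted (value, group, rank): (7,G1,1), (10,G2,2), (12,G2,3), (13,G2,4), (15,G1,5.5), (15,G3,5.5), (16,G3,7), (18,G2,8), (19,G3,9), (20,G1,10), (21,G2,11)
Step 2: Sum ranks within each group.
R_1 = 16.5 (n_1 = 3)
R_2 = 28 (n_2 = 5)
R_3 = 21.5 (n_3 = 3)
Step 3: H = 12/(N(N+1)) * sum(R_i^2/n_i) - 3(N+1)
     = 12/(11*12) * (16.5^2/3 + 28^2/5 + 21.5^2/3) - 3*12
     = 0.090909 * 401.633 - 36
     = 0.512121.
Step 4: Ties present; correction factor C = 1 - 6/(11^3 - 11) = 0.995455. Corrected H = 0.512121 / 0.995455 = 0.514460.
Step 5: Under H0, H ~ chi^2(2); p-value = 0.773190.
Step 6: alpha = 0.05. fail to reject H0.

H = 0.5145, df = 2, p = 0.773190, fail to reject H0.


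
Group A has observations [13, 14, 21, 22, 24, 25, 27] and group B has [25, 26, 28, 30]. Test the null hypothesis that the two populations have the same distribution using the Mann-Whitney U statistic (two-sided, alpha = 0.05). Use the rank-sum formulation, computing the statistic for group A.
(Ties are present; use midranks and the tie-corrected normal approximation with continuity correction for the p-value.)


Step 1: Combine and sort all 11 observations; assign midranks.
sorted (value, group): (13,X), (14,X), (21,X), (22,X), (24,X), (25,X), (25,Y), (26,Y), (27,X), (28,Y), (30,Y)
ranks: 13->1, 14->2, 21->3, 22->4, 24->5, 25->6.5, 25->6.5, 26->8, 27->9, 28->10, 30->11
Step 2: Rank sum for X: R1 = 1 + 2 + 3 + 4 + 5 + 6.5 + 9 = 30.5.
Step 3: U_X = R1 - n1(n1+1)/2 = 30.5 - 7*8/2 = 30.5 - 28 = 2.5.
       U_Y = n1*n2 - U_X = 28 - 2.5 = 25.5.
Step 4: Ties are present, so use the tie-corrected normal approximation (with continuity correction) for the p-value.
Step 5: p-value = 0.037202; compare to alpha = 0.05. reject H0.

U_X = 2.5, p = 0.037202, reject H0 at alpha = 0.05.


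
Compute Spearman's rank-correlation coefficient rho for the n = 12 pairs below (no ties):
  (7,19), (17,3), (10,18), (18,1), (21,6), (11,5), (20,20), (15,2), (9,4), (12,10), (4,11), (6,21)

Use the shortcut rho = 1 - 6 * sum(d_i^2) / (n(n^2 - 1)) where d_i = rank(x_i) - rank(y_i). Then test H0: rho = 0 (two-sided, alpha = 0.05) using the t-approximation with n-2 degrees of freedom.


Step 1: Rank x and y separately (midranks; no ties here).
rank(x): 7->3, 17->9, 10->5, 18->10, 21->12, 11->6, 20->11, 15->8, 9->4, 12->7, 4->1, 6->2
rank(y): 19->10, 3->3, 18->9, 1->1, 6->6, 5->5, 20->11, 2->2, 4->4, 10->7, 11->8, 21->12
Step 2: d_i = R_x(i) - R_y(i); compute d_i^2.
  (3-10)^2=49, (9-3)^2=36, (5-9)^2=16, (10-1)^2=81, (12-6)^2=36, (6-5)^2=1, (11-11)^2=0, (8-2)^2=36, (4-4)^2=0, (7-7)^2=0, (1-8)^2=49, (2-12)^2=100
sum(d^2) = 404.
Step 3: rho = 1 - 6*404 / (12*(12^2 - 1)) = 1 - 2424/1716 = -0.412587.
Step 4: Under H0, t = rho * sqrt((n-2)/(1-rho^2)) = -1.4323 ~ t(10).
Step 5: Two-sided p-value from the t-distribution with 10 df = 0.182564.
Step 6: alpha = 0.05. fail to reject H0.

rho = -0.4126, p = 0.182564, fail to reject H0 at alpha = 0.05.


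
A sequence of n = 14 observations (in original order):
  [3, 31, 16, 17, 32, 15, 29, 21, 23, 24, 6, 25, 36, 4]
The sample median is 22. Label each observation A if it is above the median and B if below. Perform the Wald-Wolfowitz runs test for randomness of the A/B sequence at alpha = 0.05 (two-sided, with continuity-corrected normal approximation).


Step 1: Compute median = 22; label A = above, B = below.
Labels in order: BABBABABAABAAB  (n_A = 7, n_B = 7)
Step 2: Count runs R = 11.
Step 3: Under H0 (random ordering), E[R] = 2*n_A*n_B/(n_A+n_B) + 1 = 2*7*7/14 + 1 = 8.0000.
        Var[R] = 2*n_A*n_B*(2*n_A*n_B - n_A - n_B) / ((n_A+n_B)^2 * (n_A+n_B-1)) = 8232/2548 = 3.2308.
        SD[R] = 1.7974.
Step 4: Continuity-corrected z = (R - 0.5 - E[R]) / SD[R] = (11 - 0.5 - 8.0000) / 1.7974 = 1.3909.
Step 5: Two-sided p-value via normal approximation = 2*(1 - Phi(|z|)) = 0.164264.
Step 6: alpha = 0.05. fail to reject H0.

R = 11, z = 1.3909, p = 0.164264, fail to reject H0.


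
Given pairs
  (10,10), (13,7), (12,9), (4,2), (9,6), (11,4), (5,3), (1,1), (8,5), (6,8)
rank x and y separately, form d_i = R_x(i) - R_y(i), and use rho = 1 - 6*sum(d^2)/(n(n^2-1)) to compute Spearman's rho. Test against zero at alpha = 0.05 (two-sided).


Step 1: Rank x and y separately (midranks; no ties here).
rank(x): 10->7, 13->10, 12->9, 4->2, 9->6, 11->8, 5->3, 1->1, 8->5, 6->4
rank(y): 10->10, 7->7, 9->9, 2->2, 6->6, 4->4, 3->3, 1->1, 5->5, 8->8
Step 2: d_i = R_x(i) - R_y(i); compute d_i^2.
  (7-10)^2=9, (10-7)^2=9, (9-9)^2=0, (2-2)^2=0, (6-6)^2=0, (8-4)^2=16, (3-3)^2=0, (1-1)^2=0, (5-5)^2=0, (4-8)^2=16
sum(d^2) = 50.
Step 3: rho = 1 - 6*50 / (10*(10^2 - 1)) = 1 - 300/990 = 0.696970.
Step 4: Under H0, t = rho * sqrt((n-2)/(1-rho^2)) = 2.7490 ~ t(8).
Step 5: Two-sided p-value from the t-distribution with 8 df = 0.025097.
Step 6: alpha = 0.05. reject H0.

rho = 0.6970, p = 0.025097, reject H0 at alpha = 0.05.


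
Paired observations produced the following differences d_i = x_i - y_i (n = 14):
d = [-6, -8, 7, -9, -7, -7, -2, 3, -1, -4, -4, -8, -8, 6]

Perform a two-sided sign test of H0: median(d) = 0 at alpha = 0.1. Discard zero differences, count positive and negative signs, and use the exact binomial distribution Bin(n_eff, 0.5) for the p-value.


Step 1: Discard zero differences. Original n = 14; n_eff = number of nonzero differences = 14.
Nonzero differences (with sign): -6, -8, +7, -9, -7, -7, -2, +3, -1, -4, -4, -8, -8, +6
Step 2: Count signs: positive = 3, negative = 11.
Step 3: Under H0: P(positive) = 0.5, so the number of positives S ~ Bin(14, 0.5).
Step 4: Two-sided exact p-value = sum of Bin(14,0.5) probabilities at or below the observed probability = 0.057373.
Step 5: alpha = 0.1. reject H0.

n_eff = 14, pos = 3, neg = 11, p = 0.057373, reject H0.


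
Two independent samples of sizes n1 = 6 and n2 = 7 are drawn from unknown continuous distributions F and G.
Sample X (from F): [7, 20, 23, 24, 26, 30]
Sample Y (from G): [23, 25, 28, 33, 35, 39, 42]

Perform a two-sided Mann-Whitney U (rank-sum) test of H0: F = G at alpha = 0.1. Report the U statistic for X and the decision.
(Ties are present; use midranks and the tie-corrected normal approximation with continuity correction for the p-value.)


Step 1: Combine and sort all 13 observations; assign midranks.
sorted (value, group): (7,X), (20,X), (23,X), (23,Y), (24,X), (25,Y), (26,X), (28,Y), (30,X), (33,Y), (35,Y), (39,Y), (42,Y)
ranks: 7->1, 20->2, 23->3.5, 23->3.5, 24->5, 25->6, 26->7, 28->8, 30->9, 33->10, 35->11, 39->12, 42->13
Step 2: Rank sum for X: R1 = 1 + 2 + 3.5 + 5 + 7 + 9 = 27.5.
Step 3: U_X = R1 - n1(n1+1)/2 = 27.5 - 6*7/2 = 27.5 - 21 = 6.5.
       U_Y = n1*n2 - U_X = 42 - 6.5 = 35.5.
Step 4: Ties are present, so use the tie-corrected normal approximation (with continuity correction) for the p-value.
Step 5: p-value = 0.045204; compare to alpha = 0.1. reject H0.

U_X = 6.5, p = 0.045204, reject H0 at alpha = 0.1.


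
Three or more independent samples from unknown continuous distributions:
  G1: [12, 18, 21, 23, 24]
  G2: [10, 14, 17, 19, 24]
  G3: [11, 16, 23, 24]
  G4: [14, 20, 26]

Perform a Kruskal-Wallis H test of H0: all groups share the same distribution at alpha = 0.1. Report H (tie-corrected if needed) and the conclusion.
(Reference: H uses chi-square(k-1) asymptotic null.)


Step 1: Combine all N = 17 observations and assign midranks.
sorted (value, group, rank): (10,G2,1), (11,G3,2), (12,G1,3), (14,G2,4.5), (14,G4,4.5), (16,G3,6), (17,G2,7), (18,G1,8), (19,G2,9), (20,G4,10), (21,G1,11), (23,G1,12.5), (23,G3,12.5), (24,G1,15), (24,G2,15), (24,G3,15), (26,G4,17)
Step 2: Sum ranks within each group.
R_1 = 49.5 (n_1 = 5)
R_2 = 36.5 (n_2 = 5)
R_3 = 35.5 (n_3 = 4)
R_4 = 31.5 (n_4 = 3)
Step 3: H = 12/(N(N+1)) * sum(R_i^2/n_i) - 3(N+1)
     = 12/(17*18) * (49.5^2/5 + 36.5^2/5 + 35.5^2/4 + 31.5^2/3) - 3*18
     = 0.039216 * 1402.31 - 54
     = 0.992647.
Step 4: Ties present; correction factor C = 1 - 36/(17^3 - 17) = 0.992647. Corrected H = 0.992647 / 0.992647 = 1.000000.
Step 5: Under H0, H ~ chi^2(3); p-value = 0.801252.
Step 6: alpha = 0.1. fail to reject H0.

H = 1.0000, df = 3, p = 0.801252, fail to reject H0.


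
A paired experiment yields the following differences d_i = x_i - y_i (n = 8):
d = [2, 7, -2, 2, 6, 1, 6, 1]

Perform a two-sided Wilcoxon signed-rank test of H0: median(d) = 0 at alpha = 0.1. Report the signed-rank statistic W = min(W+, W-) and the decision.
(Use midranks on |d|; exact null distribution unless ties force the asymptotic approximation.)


Step 1: Drop any zero differences (none here) and take |d_i|.
|d| = [2, 7, 2, 2, 6, 1, 6, 1]
Step 2: Midrank |d_i| (ties get averaged ranks).
ranks: |2|->4, |7|->8, |2|->4, |2|->4, |6|->6.5, |1|->1.5, |6|->6.5, |1|->1.5
Step 3: Attach original signs; sum ranks with positive sign and with negative sign.
W+ = 4 + 8 + 4 + 6.5 + 1.5 + 6.5 + 1.5 = 32
W- = 4 = 4
(Check: W+ + W- = 36 should equal n(n+1)/2 = 36.)
Step 4: Test statistic W = min(W+, W-) = 4.
Step 5: Ties in |d|, so use the tie-corrected normal approximation.
        E[W] = n(n+1)/4 = 8*9/4 = 18.
        Tie groups: |d|=1 (t=2), |d|=2 (t=3), |d|=6 (t=2); sum(t^3 - t) = 36.
        Var[W] = n(n+1)(2n+1)/24 - sum(t^3-t)/48 = 1224/24 - 36/48 = 50.25.
        z = (W - E[W]) / sqrt(Var[W]) = (4 - 18) / 7.0887 = -1.9750.
        Two-sided p = 2*Phi(z) = 0.048272.
Step 6: alpha = 0.1. reject H0.

W+ = 32, W- = 4, W = min = 4, p = 0.048272, reject H0.


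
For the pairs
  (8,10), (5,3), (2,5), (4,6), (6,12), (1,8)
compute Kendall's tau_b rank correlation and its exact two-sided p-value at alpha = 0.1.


Step 1: Enumerate the 15 unordered pairs (i,j) with i<j and classify each by sign(x_j-x_i) * sign(y_j-y_i).
  (1,2):dx=-3,dy=-7->C; (1,3):dx=-6,dy=-5->C; (1,4):dx=-4,dy=-4->C; (1,5):dx=-2,dy=+2->D
  (1,6):dx=-7,dy=-2->C; (2,3):dx=-3,dy=+2->D; (2,4):dx=-1,dy=+3->D; (2,5):dx=+1,dy=+9->C
  (2,6):dx=-4,dy=+5->D; (3,4):dx=+2,dy=+1->C; (3,5):dx=+4,dy=+7->C; (3,6):dx=-1,dy=+3->D
  (4,5):dx=+2,dy=+6->C; (4,6):dx=-3,dy=+2->D; (5,6):dx=-5,dy=-4->C
Step 2: C = 9, D = 6, total pairs = 15.
Step 3: tau = (C - D)/(n(n-1)/2) = (9 - 6)/15 = 0.200000.
Step 4: Exact two-sided p-value (enumerate n! = 720 permutations of y under H0): p = 0.719444.
Step 5: alpha = 0.1. fail to reject H0.

tau_b = 0.2000 (C=9, D=6), p = 0.719444, fail to reject H0.


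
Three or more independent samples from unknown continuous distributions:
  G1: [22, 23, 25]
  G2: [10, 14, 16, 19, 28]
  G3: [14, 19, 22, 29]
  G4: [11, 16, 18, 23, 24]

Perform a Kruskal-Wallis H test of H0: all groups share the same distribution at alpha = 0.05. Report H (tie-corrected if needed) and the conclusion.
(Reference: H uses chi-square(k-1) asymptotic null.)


Step 1: Combine all N = 17 observations and assign midranks.
sorted (value, group, rank): (10,G2,1), (11,G4,2), (14,G2,3.5), (14,G3,3.5), (16,G2,5.5), (16,G4,5.5), (18,G4,7), (19,G2,8.5), (19,G3,8.5), (22,G1,10.5), (22,G3,10.5), (23,G1,12.5), (23,G4,12.5), (24,G4,14), (25,G1,15), (28,G2,16), (29,G3,17)
Step 2: Sum ranks within each group.
R_1 = 38 (n_1 = 3)
R_2 = 34.5 (n_2 = 5)
R_3 = 39.5 (n_3 = 4)
R_4 = 41 (n_4 = 5)
Step 3: H = 12/(N(N+1)) * sum(R_i^2/n_i) - 3(N+1)
     = 12/(17*18) * (38^2/3 + 34.5^2/5 + 39.5^2/4 + 41^2/5) - 3*18
     = 0.039216 * 1445.65 - 54
     = 2.691993.
Step 4: Ties present; correction factor C = 1 - 30/(17^3 - 17) = 0.993873. Corrected H = 2.691993 / 0.993873 = 2.708590.
Step 5: Under H0, H ~ chi^2(3); p-value = 0.438769.
Step 6: alpha = 0.05. fail to reject H0.

H = 2.7086, df = 3, p = 0.438769, fail to reject H0.


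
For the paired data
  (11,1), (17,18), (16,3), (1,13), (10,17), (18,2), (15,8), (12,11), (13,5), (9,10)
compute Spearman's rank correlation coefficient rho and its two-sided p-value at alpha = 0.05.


Step 1: Rank x and y separately (midranks; no ties here).
rank(x): 11->4, 17->9, 16->8, 1->1, 10->3, 18->10, 15->7, 12->5, 13->6, 9->2
rank(y): 1->1, 18->10, 3->3, 13->8, 17->9, 2->2, 8->5, 11->7, 5->4, 10->6
Step 2: d_i = R_x(i) - R_y(i); compute d_i^2.
  (4-1)^2=9, (9-10)^2=1, (8-3)^2=25, (1-8)^2=49, (3-9)^2=36, (10-2)^2=64, (7-5)^2=4, (5-7)^2=4, (6-4)^2=4, (2-6)^2=16
sum(d^2) = 212.
Step 3: rho = 1 - 6*212 / (10*(10^2 - 1)) = 1 - 1272/990 = -0.284848.
Step 4: Under H0, t = rho * sqrt((n-2)/(1-rho^2)) = -0.8405 ~ t(8).
Step 5: Two-sided p-value from the t-distribution with 8 df = 0.425038.
Step 6: alpha = 0.05. fail to reject H0.

rho = -0.2848, p = 0.425038, fail to reject H0 at alpha = 0.05.


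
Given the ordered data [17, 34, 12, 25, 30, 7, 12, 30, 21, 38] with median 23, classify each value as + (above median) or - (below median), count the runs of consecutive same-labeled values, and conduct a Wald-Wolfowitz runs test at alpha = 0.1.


Step 1: Compute median = 23; label A = above, B = below.
Labels in order: BABAABBABA  (n_A = 5, n_B = 5)
Step 2: Count runs R = 8.
Step 3: Under H0 (random ordering), E[R] = 2*n_A*n_B/(n_A+n_B) + 1 = 2*5*5/10 + 1 = 6.0000.
        Var[R] = 2*n_A*n_B*(2*n_A*n_B - n_A - n_B) / ((n_A+n_B)^2 * (n_A+n_B-1)) = 2000/900 = 2.2222.
        SD[R] = 1.4907.
Step 4: Continuity-corrected z = (R - 0.5 - E[R]) / SD[R] = (8 - 0.5 - 6.0000) / 1.4907 = 1.0062.
Step 5: Two-sided p-value via normal approximation = 2*(1 - Phi(|z|)) = 0.314305.
Step 6: alpha = 0.1. fail to reject H0.

R = 8, z = 1.0062, p = 0.314305, fail to reject H0.


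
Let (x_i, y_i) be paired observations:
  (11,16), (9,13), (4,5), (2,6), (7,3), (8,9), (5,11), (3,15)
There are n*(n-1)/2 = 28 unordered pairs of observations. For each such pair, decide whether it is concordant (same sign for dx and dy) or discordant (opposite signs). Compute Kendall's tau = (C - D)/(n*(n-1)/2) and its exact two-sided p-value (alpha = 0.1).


Step 1: Enumerate the 28 unordered pairs (i,j) with i<j and classify each by sign(x_j-x_i) * sign(y_j-y_i).
  (1,2):dx=-2,dy=-3->C; (1,3):dx=-7,dy=-11->C; (1,4):dx=-9,dy=-10->C; (1,5):dx=-4,dy=-13->C
  (1,6):dx=-3,dy=-7->C; (1,7):dx=-6,dy=-5->C; (1,8):dx=-8,dy=-1->C; (2,3):dx=-5,dy=-8->C
  (2,4):dx=-7,dy=-7->C; (2,5):dx=-2,dy=-10->C; (2,6):dx=-1,dy=-4->C; (2,7):dx=-4,dy=-2->C
  (2,8):dx=-6,dy=+2->D; (3,4):dx=-2,dy=+1->D; (3,5):dx=+3,dy=-2->D; (3,6):dx=+4,dy=+4->C
  (3,7):dx=+1,dy=+6->C; (3,8):dx=-1,dy=+10->D; (4,5):dx=+5,dy=-3->D; (4,6):dx=+6,dy=+3->C
  (4,7):dx=+3,dy=+5->C; (4,8):dx=+1,dy=+9->C; (5,6):dx=+1,dy=+6->C; (5,7):dx=-2,dy=+8->D
  (5,8):dx=-4,dy=+12->D; (6,7):dx=-3,dy=+2->D; (6,8):dx=-5,dy=+6->D; (7,8):dx=-2,dy=+4->D
Step 2: C = 18, D = 10, total pairs = 28.
Step 3: tau = (C - D)/(n(n-1)/2) = (18 - 10)/28 = 0.285714.
Step 4: Exact two-sided p-value (enumerate n! = 40320 permutations of y under H0): p = 0.398760.
Step 5: alpha = 0.1. fail to reject H0.

tau_b = 0.2857 (C=18, D=10), p = 0.398760, fail to reject H0.


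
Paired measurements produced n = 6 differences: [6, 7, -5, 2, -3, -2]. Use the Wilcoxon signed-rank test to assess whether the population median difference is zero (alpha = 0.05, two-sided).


Step 1: Drop any zero differences (none here) and take |d_i|.
|d| = [6, 7, 5, 2, 3, 2]
Step 2: Midrank |d_i| (ties get averaged ranks).
ranks: |6|->5, |7|->6, |5|->4, |2|->1.5, |3|->3, |2|->1.5
Step 3: Attach original signs; sum ranks with positive sign and with negative sign.
W+ = 5 + 6 + 1.5 = 12.5
W- = 4 + 3 + 1.5 = 8.5
(Check: W+ + W- = 21 should equal n(n+1)/2 = 21.)
Step 4: Test statistic W = min(W+, W-) = 8.5.
Step 5: Ties in |d|, so use the tie-corrected normal approximation.
        E[W] = n(n+1)/4 = 6*7/4 = 10.5.
        Tie groups: |d|=2 (t=2); sum(t^3 - t) = 6.
        Var[W] = n(n+1)(2n+1)/24 - sum(t^3-t)/48 = 546/24 - 6/48 = 22.625.
        z = (W - E[W]) / sqrt(Var[W]) = (8.5 - 10.5) / 4.7566 = -0.4205.
        Two-sided p = 2*Phi(z) = 0.674142.
Step 6: alpha = 0.05. fail to reject H0.

W+ = 12.5, W- = 8.5, W = min = 8.5, p = 0.674142, fail to reject H0.


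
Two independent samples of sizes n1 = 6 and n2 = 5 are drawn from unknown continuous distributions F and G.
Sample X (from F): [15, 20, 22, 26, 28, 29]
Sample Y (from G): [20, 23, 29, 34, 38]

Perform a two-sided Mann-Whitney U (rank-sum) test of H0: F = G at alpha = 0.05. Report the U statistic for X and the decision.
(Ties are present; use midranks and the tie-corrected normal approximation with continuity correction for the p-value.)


Step 1: Combine and sort all 11 observations; assign midranks.
sorted (value, group): (15,X), (20,X), (20,Y), (22,X), (23,Y), (26,X), (28,X), (29,X), (29,Y), (34,Y), (38,Y)
ranks: 15->1, 20->2.5, 20->2.5, 22->4, 23->5, 26->6, 28->7, 29->8.5, 29->8.5, 34->10, 38->11
Step 2: Rank sum for X: R1 = 1 + 2.5 + 4 + 6 + 7 + 8.5 = 29.
Step 3: U_X = R1 - n1(n1+1)/2 = 29 - 6*7/2 = 29 - 21 = 8.
       U_Y = n1*n2 - U_X = 30 - 8 = 22.
Step 4: Ties are present, so use the tie-corrected normal approximation (with continuity correction) for the p-value.
Step 5: p-value = 0.233197; compare to alpha = 0.05. fail to reject H0.

U_X = 8, p = 0.233197, fail to reject H0 at alpha = 0.05.


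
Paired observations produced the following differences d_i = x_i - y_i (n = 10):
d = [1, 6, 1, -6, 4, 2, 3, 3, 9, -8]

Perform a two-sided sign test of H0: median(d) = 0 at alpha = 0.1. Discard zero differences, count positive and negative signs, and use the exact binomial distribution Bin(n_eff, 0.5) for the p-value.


Step 1: Discard zero differences. Original n = 10; n_eff = number of nonzero differences = 10.
Nonzero differences (with sign): +1, +6, +1, -6, +4, +2, +3, +3, +9, -8
Step 2: Count signs: positive = 8, negative = 2.
Step 3: Under H0: P(positive) = 0.5, so the number of positives S ~ Bin(10, 0.5).
Step 4: Two-sided exact p-value = sum of Bin(10,0.5) probabilities at or below the observed probability = 0.109375.
Step 5: alpha = 0.1. fail to reject H0.

n_eff = 10, pos = 8, neg = 2, p = 0.109375, fail to reject H0.


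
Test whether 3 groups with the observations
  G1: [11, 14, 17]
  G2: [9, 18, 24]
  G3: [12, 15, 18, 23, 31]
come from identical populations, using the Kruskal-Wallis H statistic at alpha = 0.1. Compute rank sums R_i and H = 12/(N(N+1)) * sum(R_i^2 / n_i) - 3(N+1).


Step 1: Combine all N = 11 observations and assign midranks.
sorted (value, group, rank): (9,G2,1), (11,G1,2), (12,G3,3), (14,G1,4), (15,G3,5), (17,G1,6), (18,G2,7.5), (18,G3,7.5), (23,G3,9), (24,G2,10), (31,G3,11)
Step 2: Sum ranks within each group.
R_1 = 12 (n_1 = 3)
R_2 = 18.5 (n_2 = 3)
R_3 = 35.5 (n_3 = 5)
Step 3: H = 12/(N(N+1)) * sum(R_i^2/n_i) - 3(N+1)
     = 12/(11*12) * (12^2/3 + 18.5^2/3 + 35.5^2/5) - 3*12
     = 0.090909 * 414.133 - 36
     = 1.648485.
Step 4: Ties present; correction factor C = 1 - 6/(11^3 - 11) = 0.995455. Corrected H = 1.648485 / 0.995455 = 1.656012.
Step 5: Under H0, H ~ chi^2(2); p-value = 0.436920.
Step 6: alpha = 0.1. fail to reject H0.

H = 1.6560, df = 2, p = 0.436920, fail to reject H0.


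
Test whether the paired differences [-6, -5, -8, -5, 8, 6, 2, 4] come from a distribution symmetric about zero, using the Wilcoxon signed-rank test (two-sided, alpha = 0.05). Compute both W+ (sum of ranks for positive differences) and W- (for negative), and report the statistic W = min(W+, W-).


Step 1: Drop any zero differences (none here) and take |d_i|.
|d| = [6, 5, 8, 5, 8, 6, 2, 4]
Step 2: Midrank |d_i| (ties get averaged ranks).
ranks: |6|->5.5, |5|->3.5, |8|->7.5, |5|->3.5, |8|->7.5, |6|->5.5, |2|->1, |4|->2
Step 3: Attach original signs; sum ranks with positive sign and with negative sign.
W+ = 7.5 + 5.5 + 1 + 2 = 16
W- = 5.5 + 3.5 + 7.5 + 3.5 = 20
(Check: W+ + W- = 36 should equal n(n+1)/2 = 36.)
Step 4: Test statistic W = min(W+, W-) = 16.
Step 5: Ties in |d|, so use the tie-corrected normal approximation.
        E[W] = n(n+1)/4 = 8*9/4 = 18.
        Tie groups: |d|=5 (t=2), |d|=6 (t=2), |d|=8 (t=2); sum(t^3 - t) = 18.
        Var[W] = n(n+1)(2n+1)/24 - sum(t^3-t)/48 = 1224/24 - 18/48 = 50.625.
        z = (W - E[W]) / sqrt(Var[W]) = (16 - 18) / 7.1151 = -0.2811.
        Two-sided p = 2*Phi(z) = 0.778640.
Step 6: alpha = 0.05. fail to reject H0.

W+ = 16, W- = 20, W = min = 16, p = 0.778640, fail to reject H0.


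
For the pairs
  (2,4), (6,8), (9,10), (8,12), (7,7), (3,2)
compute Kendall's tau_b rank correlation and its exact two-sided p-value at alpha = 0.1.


Step 1: Enumerate the 15 unordered pairs (i,j) with i<j and classify each by sign(x_j-x_i) * sign(y_j-y_i).
  (1,2):dx=+4,dy=+4->C; (1,3):dx=+7,dy=+6->C; (1,4):dx=+6,dy=+8->C; (1,5):dx=+5,dy=+3->C
  (1,6):dx=+1,dy=-2->D; (2,3):dx=+3,dy=+2->C; (2,4):dx=+2,dy=+4->C; (2,5):dx=+1,dy=-1->D
  (2,6):dx=-3,dy=-6->C; (3,4):dx=-1,dy=+2->D; (3,5):dx=-2,dy=-3->C; (3,6):dx=-6,dy=-8->C
  (4,5):dx=-1,dy=-5->C; (4,6):dx=-5,dy=-10->C; (5,6):dx=-4,dy=-5->C
Step 2: C = 12, D = 3, total pairs = 15.
Step 3: tau = (C - D)/(n(n-1)/2) = (12 - 3)/15 = 0.600000.
Step 4: Exact two-sided p-value (enumerate n! = 720 permutations of y under H0): p = 0.136111.
Step 5: alpha = 0.1. fail to reject H0.

tau_b = 0.6000 (C=12, D=3), p = 0.136111, fail to reject H0.


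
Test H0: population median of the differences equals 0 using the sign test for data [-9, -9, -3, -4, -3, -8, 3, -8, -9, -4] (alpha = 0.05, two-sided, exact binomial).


Step 1: Discard zero differences. Original n = 10; n_eff = number of nonzero differences = 10.
Nonzero differences (with sign): -9, -9, -3, -4, -3, -8, +3, -8, -9, -4
Step 2: Count signs: positive = 1, negative = 9.
Step 3: Under H0: P(positive) = 0.5, so the number of positives S ~ Bin(10, 0.5).
Step 4: Two-sided exact p-value = sum of Bin(10,0.5) probabilities at or below the observed probability = 0.021484.
Step 5: alpha = 0.05. reject H0.

n_eff = 10, pos = 1, neg = 9, p = 0.021484, reject H0.


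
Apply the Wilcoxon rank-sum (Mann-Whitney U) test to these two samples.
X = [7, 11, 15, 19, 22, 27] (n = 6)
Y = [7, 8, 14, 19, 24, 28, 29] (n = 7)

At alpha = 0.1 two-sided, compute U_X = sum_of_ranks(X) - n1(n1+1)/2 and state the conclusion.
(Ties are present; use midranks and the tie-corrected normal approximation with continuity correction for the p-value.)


Step 1: Combine and sort all 13 observations; assign midranks.
sorted (value, group): (7,X), (7,Y), (8,Y), (11,X), (14,Y), (15,X), (19,X), (19,Y), (22,X), (24,Y), (27,X), (28,Y), (29,Y)
ranks: 7->1.5, 7->1.5, 8->3, 11->4, 14->5, 15->6, 19->7.5, 19->7.5, 22->9, 24->10, 27->11, 28->12, 29->13
Step 2: Rank sum for X: R1 = 1.5 + 4 + 6 + 7.5 + 9 + 11 = 39.
Step 3: U_X = R1 - n1(n1+1)/2 = 39 - 6*7/2 = 39 - 21 = 18.
       U_Y = n1*n2 - U_X = 42 - 18 = 24.
Step 4: Ties are present, so use the tie-corrected normal approximation (with continuity correction) for the p-value.
Step 5: p-value = 0.720247; compare to alpha = 0.1. fail to reject H0.

U_X = 18, p = 0.720247, fail to reject H0 at alpha = 0.1.


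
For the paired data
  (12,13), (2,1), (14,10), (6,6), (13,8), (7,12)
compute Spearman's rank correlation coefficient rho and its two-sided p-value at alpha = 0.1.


Step 1: Rank x and y separately (midranks; no ties here).
rank(x): 12->4, 2->1, 14->6, 6->2, 13->5, 7->3
rank(y): 13->6, 1->1, 10->4, 6->2, 8->3, 12->5
Step 2: d_i = R_x(i) - R_y(i); compute d_i^2.
  (4-6)^2=4, (1-1)^2=0, (6-4)^2=4, (2-2)^2=0, (5-3)^2=4, (3-5)^2=4
sum(d^2) = 16.
Step 3: rho = 1 - 6*16 / (6*(6^2 - 1)) = 1 - 96/210 = 0.542857.
Step 4: Under H0, t = rho * sqrt((n-2)/(1-rho^2)) = 1.2928 ~ t(4).
Step 5: Two-sided p-value from the t-distribution with 4 df = 0.265703.
Step 6: alpha = 0.1. fail to reject H0.

rho = 0.5429, p = 0.265703, fail to reject H0 at alpha = 0.1.


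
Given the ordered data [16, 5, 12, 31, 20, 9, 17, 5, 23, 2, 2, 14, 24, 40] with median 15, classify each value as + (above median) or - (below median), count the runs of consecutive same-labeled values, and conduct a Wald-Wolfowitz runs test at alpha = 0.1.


Step 1: Compute median = 15; label A = above, B = below.
Labels in order: ABBAABABABBBAA  (n_A = 7, n_B = 7)
Step 2: Count runs R = 9.
Step 3: Under H0 (random ordering), E[R] = 2*n_A*n_B/(n_A+n_B) + 1 = 2*7*7/14 + 1 = 8.0000.
        Var[R] = 2*n_A*n_B*(2*n_A*n_B - n_A - n_B) / ((n_A+n_B)^2 * (n_A+n_B-1)) = 8232/2548 = 3.2308.
        SD[R] = 1.7974.
Step 4: Continuity-corrected z = (R - 0.5 - E[R]) / SD[R] = (9 - 0.5 - 8.0000) / 1.7974 = 0.2782.
Step 5: Two-sided p-value via normal approximation = 2*(1 - Phi(|z|)) = 0.780879.
Step 6: alpha = 0.1. fail to reject H0.

R = 9, z = 0.2782, p = 0.780879, fail to reject H0.


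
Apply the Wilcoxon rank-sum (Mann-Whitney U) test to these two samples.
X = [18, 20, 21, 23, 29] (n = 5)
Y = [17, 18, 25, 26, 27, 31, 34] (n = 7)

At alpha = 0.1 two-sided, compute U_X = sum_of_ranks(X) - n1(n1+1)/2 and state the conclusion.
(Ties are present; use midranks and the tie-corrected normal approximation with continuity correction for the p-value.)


Step 1: Combine and sort all 12 observations; assign midranks.
sorted (value, group): (17,Y), (18,X), (18,Y), (20,X), (21,X), (23,X), (25,Y), (26,Y), (27,Y), (29,X), (31,Y), (34,Y)
ranks: 17->1, 18->2.5, 18->2.5, 20->4, 21->5, 23->6, 25->7, 26->8, 27->9, 29->10, 31->11, 34->12
Step 2: Rank sum for X: R1 = 2.5 + 4 + 5 + 6 + 10 = 27.5.
Step 3: U_X = R1 - n1(n1+1)/2 = 27.5 - 5*6/2 = 27.5 - 15 = 12.5.
       U_Y = n1*n2 - U_X = 35 - 12.5 = 22.5.
Step 4: Ties are present, so use the tie-corrected normal approximation (with continuity correction) for the p-value.
Step 5: p-value = 0.464120; compare to alpha = 0.1. fail to reject H0.

U_X = 12.5, p = 0.464120, fail to reject H0 at alpha = 0.1.


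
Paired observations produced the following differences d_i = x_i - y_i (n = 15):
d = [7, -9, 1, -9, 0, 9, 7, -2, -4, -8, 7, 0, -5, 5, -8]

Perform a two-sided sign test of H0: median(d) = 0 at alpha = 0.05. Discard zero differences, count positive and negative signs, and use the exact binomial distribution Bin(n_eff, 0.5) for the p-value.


Step 1: Discard zero differences. Original n = 15; n_eff = number of nonzero differences = 13.
Nonzero differences (with sign): +7, -9, +1, -9, +9, +7, -2, -4, -8, +7, -5, +5, -8
Step 2: Count signs: positive = 6, negative = 7.
Step 3: Under H0: P(positive) = 0.5, so the number of positives S ~ Bin(13, 0.5).
Step 4: Two-sided exact p-value = sum of Bin(13,0.5) probabilities at or below the observed probability = 1.000000.
Step 5: alpha = 0.05. fail to reject H0.

n_eff = 13, pos = 6, neg = 7, p = 1.000000, fail to reject H0.


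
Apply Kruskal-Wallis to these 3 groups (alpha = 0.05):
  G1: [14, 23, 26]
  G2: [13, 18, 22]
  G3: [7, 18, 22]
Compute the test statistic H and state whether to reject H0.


Step 1: Combine all N = 9 observations and assign midranks.
sorted (value, group, rank): (7,G3,1), (13,G2,2), (14,G1,3), (18,G2,4.5), (18,G3,4.5), (22,G2,6.5), (22,G3,6.5), (23,G1,8), (26,G1,9)
Step 2: Sum ranks within each group.
R_1 = 20 (n_1 = 3)
R_2 = 13 (n_2 = 3)
R_3 = 12 (n_3 = 3)
Step 3: H = 12/(N(N+1)) * sum(R_i^2/n_i) - 3(N+1)
     = 12/(9*10) * (20^2/3 + 13^2/3 + 12^2/3) - 3*10
     = 0.133333 * 237.667 - 30
     = 1.688889.
Step 4: Ties present; correction factor C = 1 - 12/(9^3 - 9) = 0.983333. Corrected H = 1.688889 / 0.983333 = 1.717514.
Step 5: Under H0, H ~ chi^2(2); p-value = 0.423688.
Step 6: alpha = 0.05. fail to reject H0.

H = 1.7175, df = 2, p = 0.423688, fail to reject H0.


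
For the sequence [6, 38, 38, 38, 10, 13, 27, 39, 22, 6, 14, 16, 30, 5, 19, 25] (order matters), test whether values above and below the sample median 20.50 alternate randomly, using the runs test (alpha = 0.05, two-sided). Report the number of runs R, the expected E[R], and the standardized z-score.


Step 1: Compute median = 20.50; label A = above, B = below.
Labels in order: BAAABBAAABBBABBA  (n_A = 8, n_B = 8)
Step 2: Count runs R = 8.
Step 3: Under H0 (random ordering), E[R] = 2*n_A*n_B/(n_A+n_B) + 1 = 2*8*8/16 + 1 = 9.0000.
        Var[R] = 2*n_A*n_B*(2*n_A*n_B - n_A - n_B) / ((n_A+n_B)^2 * (n_A+n_B-1)) = 14336/3840 = 3.7333.
        SD[R] = 1.9322.
Step 4: Continuity-corrected z = (R + 0.5 - E[R]) / SD[R] = (8 + 0.5 - 9.0000) / 1.9322 = -0.2588.
Step 5: Two-sided p-value via normal approximation = 2*(1 - Phi(|z|)) = 0.795809.
Step 6: alpha = 0.05. fail to reject H0.

R = 8, z = -0.2588, p = 0.795809, fail to reject H0.


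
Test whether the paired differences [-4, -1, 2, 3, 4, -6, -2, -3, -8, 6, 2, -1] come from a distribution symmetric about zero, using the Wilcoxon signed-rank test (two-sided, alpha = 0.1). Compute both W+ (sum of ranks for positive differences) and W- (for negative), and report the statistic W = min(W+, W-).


Step 1: Drop any zero differences (none here) and take |d_i|.
|d| = [4, 1, 2, 3, 4, 6, 2, 3, 8, 6, 2, 1]
Step 2: Midrank |d_i| (ties get averaged ranks).
ranks: |4|->8.5, |1|->1.5, |2|->4, |3|->6.5, |4|->8.5, |6|->10.5, |2|->4, |3|->6.5, |8|->12, |6|->10.5, |2|->4, |1|->1.5
Step 3: Attach original signs; sum ranks with positive sign and with negative sign.
W+ = 4 + 6.5 + 8.5 + 10.5 + 4 = 33.5
W- = 8.5 + 1.5 + 10.5 + 4 + 6.5 + 12 + 1.5 = 44.5
(Check: W+ + W- = 78 should equal n(n+1)/2 = 78.)
Step 4: Test statistic W = min(W+, W-) = 33.5.
Step 5: Ties in |d|, so use the tie-corrected normal approximation.
        E[W] = n(n+1)/4 = 12*13/4 = 39.
        Tie groups: |d|=1 (t=2), |d|=2 (t=3), |d|=3 (t=2), |d|=4 (t=2), |d|=6 (t=2); sum(t^3 - t) = 48.
        Var[W] = n(n+1)(2n+1)/24 - sum(t^3-t)/48 = 3900/24 - 48/48 = 161.5.
        z = (W - E[W]) / sqrt(Var[W]) = (33.5 - 39) / 12.7083 = -0.4328.
        Two-sided p = 2*Phi(z) = 0.665168.
Step 6: alpha = 0.1. fail to reject H0.

W+ = 33.5, W- = 44.5, W = min = 33.5, p = 0.665168, fail to reject H0.
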